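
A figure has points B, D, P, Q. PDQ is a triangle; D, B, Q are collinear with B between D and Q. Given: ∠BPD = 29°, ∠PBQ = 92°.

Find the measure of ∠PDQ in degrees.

1. ∠DBP = 88°  [linear pair at B on DQ]
2. ∠BDP = 63°  [△PDB]
3. ∠PDQ = 63°  [B on ray DQ]

∠PDQ = 63°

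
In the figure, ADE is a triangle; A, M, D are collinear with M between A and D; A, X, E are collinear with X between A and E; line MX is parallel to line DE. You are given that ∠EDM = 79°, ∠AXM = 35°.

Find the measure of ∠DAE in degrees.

1. ∠ADE = 79°  [M on ray DA]
2. ∠AED = 35°  [MX∥DE, corresponding at X]
3. ∠DAE = 66°  [△ADE]

∠DAE = 66°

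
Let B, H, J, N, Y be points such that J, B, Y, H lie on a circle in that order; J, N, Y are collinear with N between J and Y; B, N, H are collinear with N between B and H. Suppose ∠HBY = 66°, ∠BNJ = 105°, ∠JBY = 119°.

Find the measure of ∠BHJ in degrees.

∠BHJ = 39°

1. ∠HJY = 66°  [same arc YH]
2. ∠HNY = 105°  [vertical angles at N]
3. ∠HNJ = 75°  [linear pair at N on JY]
4. ∠BHJ = 39°  [△JNH]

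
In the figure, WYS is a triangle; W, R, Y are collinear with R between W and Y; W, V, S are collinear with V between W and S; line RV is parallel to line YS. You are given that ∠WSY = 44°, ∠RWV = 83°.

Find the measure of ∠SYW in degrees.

1. ∠RVW = 44°  [RV∥YS, corresponding at V]
2. ∠VRW = 53°  [△WRV]
3. ∠SYW = 53°  [RV∥YS, corresponding at R]

∠SYW = 53°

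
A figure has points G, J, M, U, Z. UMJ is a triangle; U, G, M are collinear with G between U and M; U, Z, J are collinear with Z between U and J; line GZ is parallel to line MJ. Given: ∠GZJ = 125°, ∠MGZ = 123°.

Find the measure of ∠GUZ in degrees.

∠GUZ = 68°

1. ∠GZU = 55°  [linear pair at Z on UJ]
2. ∠UGZ = 57°  [linear pair at G on UM]
3. ∠GUZ = 68°  [△UGZ]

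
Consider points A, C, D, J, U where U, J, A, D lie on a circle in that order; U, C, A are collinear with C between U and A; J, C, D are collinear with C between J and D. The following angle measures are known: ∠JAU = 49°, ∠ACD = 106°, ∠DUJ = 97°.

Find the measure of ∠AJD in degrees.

∠AJD = 57°

1. ∠JDU = 49°  [same arc UJ]
2. ∠DCU = 74°  [linear pair at C on UA]
3. ∠AUD = 57°  [△UCD]
4. ∠AJD = 57°  [same arc AD]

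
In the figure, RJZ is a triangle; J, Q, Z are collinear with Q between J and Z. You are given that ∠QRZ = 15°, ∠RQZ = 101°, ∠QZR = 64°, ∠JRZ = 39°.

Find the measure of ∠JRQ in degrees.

1. ∠JQR = 79°  [linear pair at Q on JZ]
2. ∠JZR = 64°  [Q on ray ZJ]
3. ∠RJZ = 77°  [△RJZ]
4. ∠QJR = 77°  [Q on ray JZ]
5. ∠JRQ = 24°  [△RJQ]

∠JRQ = 24°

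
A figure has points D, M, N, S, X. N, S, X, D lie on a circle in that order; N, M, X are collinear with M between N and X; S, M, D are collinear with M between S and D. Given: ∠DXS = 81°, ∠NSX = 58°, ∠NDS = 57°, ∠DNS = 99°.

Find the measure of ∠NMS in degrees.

∠NMS = 91°

1. ∠NXS = 57°  [same arc NS]
2. ∠DSN = 24°  [△NSD]
3. ∠SNX = 65°  [△NSX]
4. ∠NMS = 91°  [△NMS]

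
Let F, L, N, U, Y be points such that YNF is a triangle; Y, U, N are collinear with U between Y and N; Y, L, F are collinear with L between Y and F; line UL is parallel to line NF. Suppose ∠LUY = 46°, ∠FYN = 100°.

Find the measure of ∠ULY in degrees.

∠ULY = 34°

1. ∠FNY = 46°  [UL∥NF, corresponding at U]
2. ∠NFY = 34°  [△YNF]
3. ∠ULY = 34°  [UL∥NF, corresponding at L]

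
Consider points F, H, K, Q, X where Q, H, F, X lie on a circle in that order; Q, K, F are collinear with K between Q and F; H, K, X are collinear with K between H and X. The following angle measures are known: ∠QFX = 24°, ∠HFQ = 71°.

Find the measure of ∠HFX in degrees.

1. ∠QHX = 24°  [same arc QX]
2. ∠HXQ = 71°  [same arc QH]
3. ∠HQX = 85°  [△QHX]
4. ∠HFX = 95°  [cyclic QHFX, opposite ∠Q+∠F]

∠HFX = 95°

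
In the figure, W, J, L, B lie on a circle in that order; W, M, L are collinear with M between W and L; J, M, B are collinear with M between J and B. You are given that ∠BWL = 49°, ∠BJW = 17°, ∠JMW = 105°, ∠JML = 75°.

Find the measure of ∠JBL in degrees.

∠JBL = 58°

1. ∠BLW = 17°  [same arc WB]
2. ∠BML = 105°  [vertical angles at M]
3. ∠JBL = 58°  [△LMB]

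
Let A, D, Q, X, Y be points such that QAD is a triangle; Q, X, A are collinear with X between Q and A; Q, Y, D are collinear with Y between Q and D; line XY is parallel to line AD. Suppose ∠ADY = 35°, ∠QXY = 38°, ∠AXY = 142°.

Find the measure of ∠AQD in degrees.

∠AQD = 107°

1. ∠ADQ = 35°  [Y on ray DQ]
2. ∠DAQ = 38°  [XY∥AD, corresponding at X]
3. ∠AQD = 107°  [△QAD]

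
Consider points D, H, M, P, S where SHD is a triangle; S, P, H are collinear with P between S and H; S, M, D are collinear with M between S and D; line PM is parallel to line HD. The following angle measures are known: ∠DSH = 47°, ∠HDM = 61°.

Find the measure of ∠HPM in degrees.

1. ∠HDS = 61°  [M on ray DS]
2. ∠DHS = 72°  [△SHD]
3. ∠MPS = 72°  [PM∥HD, corresponding at P]
4. ∠HPM = 108°  [linear pair at P on SH]

∠HPM = 108°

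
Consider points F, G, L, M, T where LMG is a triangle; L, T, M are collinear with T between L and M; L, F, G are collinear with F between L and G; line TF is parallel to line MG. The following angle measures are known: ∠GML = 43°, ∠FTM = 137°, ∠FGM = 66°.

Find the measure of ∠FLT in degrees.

∠FLT = 71°

1. ∠LGM = 66°  [F on ray GL]
2. ∠GLM = 71°  [△LMG]
3. ∠FLT = 71°  [T on LM, F on LG]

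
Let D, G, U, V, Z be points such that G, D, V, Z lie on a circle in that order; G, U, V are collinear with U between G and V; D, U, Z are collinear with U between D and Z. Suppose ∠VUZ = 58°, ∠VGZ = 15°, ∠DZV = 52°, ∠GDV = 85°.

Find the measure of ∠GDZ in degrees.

1. ∠DUG = 58°  [vertical angles at U]
2. ∠DGV = 52°  [same arc DV]
3. ∠GDZ = 70°  [△GUD]

∠GDZ = 70°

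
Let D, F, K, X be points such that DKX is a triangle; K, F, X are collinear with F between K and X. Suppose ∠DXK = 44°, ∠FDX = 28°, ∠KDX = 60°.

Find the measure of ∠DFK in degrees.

∠DFK = 72°

1. ∠DXF = 44°  [F on ray XK]
2. ∠DFX = 108°  [△DFX]
3. ∠DFK = 72°  [linear pair at F on KX]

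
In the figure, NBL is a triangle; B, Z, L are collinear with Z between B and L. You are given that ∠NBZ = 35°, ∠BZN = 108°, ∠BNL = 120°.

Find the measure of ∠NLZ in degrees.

∠NLZ = 25°

1. ∠LBN = 35°  [Z on ray BL]
2. ∠BLN = 25°  [△NBL]
3. ∠NLZ = 25°  [Z on ray LB]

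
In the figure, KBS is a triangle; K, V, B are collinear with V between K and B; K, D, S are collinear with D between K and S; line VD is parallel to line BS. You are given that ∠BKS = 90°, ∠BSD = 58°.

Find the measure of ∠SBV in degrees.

∠SBV = 32°

1. ∠BSK = 58°  [D on ray SK]
2. ∠KBS = 32°  [△KBS]
3. ∠SBV = 32°  [V on ray BK]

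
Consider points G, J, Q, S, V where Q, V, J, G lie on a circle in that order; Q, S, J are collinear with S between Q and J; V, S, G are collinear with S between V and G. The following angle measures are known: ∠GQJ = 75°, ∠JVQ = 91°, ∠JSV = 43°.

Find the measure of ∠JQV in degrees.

1. ∠GVJ = 75°  [same arc JG]
2. ∠QJV = 62°  [△VSJ]
3. ∠JQV = 27°  [△QVJ]

∠JQV = 27°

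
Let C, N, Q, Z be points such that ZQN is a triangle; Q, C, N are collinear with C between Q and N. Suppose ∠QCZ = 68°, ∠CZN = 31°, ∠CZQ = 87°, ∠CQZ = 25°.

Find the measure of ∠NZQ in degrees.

∠NZQ = 118°

1. ∠NCZ = 112°  [linear pair at C on QN]
2. ∠CNZ = 37°  [△ZCN]
3. ∠NQZ = 25°  [C on ray QN]
4. ∠QNZ = 37°  [C on ray NQ]
5. ∠NZQ = 118°  [△ZQN]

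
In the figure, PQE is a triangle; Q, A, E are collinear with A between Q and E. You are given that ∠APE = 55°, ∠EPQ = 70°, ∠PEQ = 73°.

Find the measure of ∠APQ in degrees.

∠APQ = 15°

1. ∠EQP = 37°  [△PQE]
2. ∠AEP = 73°  [A on ray EQ]
3. ∠AQP = 37°  [A on ray QE]
4. ∠EAP = 52°  [△PAE]
5. ∠PAQ = 128°  [linear pair at A on QE]
6. ∠APQ = 15°  [△PQA]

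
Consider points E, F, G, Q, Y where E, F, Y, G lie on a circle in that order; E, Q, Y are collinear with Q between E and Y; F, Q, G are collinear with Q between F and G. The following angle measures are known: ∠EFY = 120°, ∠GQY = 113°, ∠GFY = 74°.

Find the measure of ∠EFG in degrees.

1. ∠EGY = 60°  [cyclic EFYG, opposite ∠F+∠G]
2. ∠GEY = 74°  [same arc YG]
3. ∠EYG = 46°  [△EYG]
4. ∠EFG = 46°  [same arc EG]

∠EFG = 46°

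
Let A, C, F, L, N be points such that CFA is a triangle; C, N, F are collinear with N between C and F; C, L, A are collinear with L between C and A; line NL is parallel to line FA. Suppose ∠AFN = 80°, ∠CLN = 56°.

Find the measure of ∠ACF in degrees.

∠ACF = 44°

1. ∠AFC = 80°  [N on ray FC]
2. ∠CAF = 56°  [NL∥FA, corresponding at L]
3. ∠ACF = 44°  [△CFA]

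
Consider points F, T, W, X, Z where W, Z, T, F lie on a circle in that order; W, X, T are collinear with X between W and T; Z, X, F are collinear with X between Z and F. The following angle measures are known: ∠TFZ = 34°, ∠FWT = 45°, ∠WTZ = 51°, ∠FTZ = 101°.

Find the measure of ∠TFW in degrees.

1. ∠TWZ = 34°  [same arc ZT]
2. ∠TZW = 95°  [△WZT]
3. ∠TFW = 85°  [cyclic WZTF, opposite ∠Z+∠F]

∠TFW = 85°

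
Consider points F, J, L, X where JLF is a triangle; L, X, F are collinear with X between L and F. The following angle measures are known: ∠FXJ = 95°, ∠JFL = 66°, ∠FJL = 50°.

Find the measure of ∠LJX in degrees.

1. ∠JXL = 85°  [linear pair at X on LF]
2. ∠FLJ = 64°  [△JLF]
3. ∠JLX = 64°  [X on ray LF]
4. ∠LJX = 31°  [△JLX]

∠LJX = 31°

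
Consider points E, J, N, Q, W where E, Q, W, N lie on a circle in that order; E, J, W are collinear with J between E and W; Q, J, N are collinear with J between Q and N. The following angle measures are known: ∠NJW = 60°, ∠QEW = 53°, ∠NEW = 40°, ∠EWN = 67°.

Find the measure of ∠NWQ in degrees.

∠NWQ = 87°

1. ∠QNW = 53°  [△WJN]
2. ∠NQW = 40°  [same arc WN]
3. ∠NWQ = 87°  [△QWN]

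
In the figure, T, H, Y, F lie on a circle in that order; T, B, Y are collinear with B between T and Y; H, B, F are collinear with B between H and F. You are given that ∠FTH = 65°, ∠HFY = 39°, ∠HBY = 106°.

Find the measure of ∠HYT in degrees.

∠HYT = 48°

1. ∠FYH = 115°  [cyclic THYF, opposite ∠T+∠Y]
2. ∠FHY = 26°  [△HYF]
3. ∠HYT = 48°  [△HBY]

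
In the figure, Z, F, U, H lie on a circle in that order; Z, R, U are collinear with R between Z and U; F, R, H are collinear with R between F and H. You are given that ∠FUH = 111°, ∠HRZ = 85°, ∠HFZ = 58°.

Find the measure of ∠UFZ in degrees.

∠UFZ = 100°

1. ∠FZH = 69°  [cyclic ZFUH, opposite ∠Z+∠U]
2. ∠FRU = 85°  [vertical angles at R]
3. ∠FHZ = 53°  [△ZFH]
4. ∠FRZ = 95°  [linear pair at R on ZU]
5. ∠FUZ = 53°  [same arc ZF]
6. ∠FZU = 27°  [△ZRF]
7. ∠UFZ = 100°  [△ZFU]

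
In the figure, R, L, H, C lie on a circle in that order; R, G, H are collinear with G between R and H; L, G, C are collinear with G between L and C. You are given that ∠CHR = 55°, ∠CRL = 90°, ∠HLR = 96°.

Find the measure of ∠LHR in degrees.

∠LHR = 35°

1. ∠CLR = 55°  [same arc RC]
2. ∠LCR = 35°  [△RLC]
3. ∠LHR = 35°  [same arc RL]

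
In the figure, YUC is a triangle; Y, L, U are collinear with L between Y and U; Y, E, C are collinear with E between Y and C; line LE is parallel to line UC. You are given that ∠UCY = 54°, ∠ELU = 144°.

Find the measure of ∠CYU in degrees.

∠CYU = 90°

1. ∠LEY = 54°  [LE∥UC, corresponding at E]
2. ∠ELY = 36°  [linear pair at L on YU]
3. ∠EYL = 90°  [△YLE]
4. ∠CYU = 90°  [L on YU, E on YC]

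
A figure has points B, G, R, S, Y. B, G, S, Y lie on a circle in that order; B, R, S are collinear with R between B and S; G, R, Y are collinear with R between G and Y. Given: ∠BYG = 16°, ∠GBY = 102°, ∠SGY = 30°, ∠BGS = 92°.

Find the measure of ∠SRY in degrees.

1. ∠BGY = 62°  [△BGY]
2. ∠GSY = 78°  [cyclic BGSY, opposite ∠B+∠S]
3. ∠GYS = 72°  [△GSY]
4. ∠BSY = 62°  [same arc BY]
5. ∠SRY = 46°  [△SRY]

∠SRY = 46°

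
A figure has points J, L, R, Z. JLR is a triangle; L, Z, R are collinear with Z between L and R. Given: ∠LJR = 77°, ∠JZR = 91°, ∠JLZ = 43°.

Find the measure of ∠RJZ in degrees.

1. ∠JLR = 43°  [Z on ray LR]
2. ∠JRL = 60°  [△JLR]
3. ∠JRZ = 60°  [Z on ray RL]
4. ∠RJZ = 29°  [△JZR]

∠RJZ = 29°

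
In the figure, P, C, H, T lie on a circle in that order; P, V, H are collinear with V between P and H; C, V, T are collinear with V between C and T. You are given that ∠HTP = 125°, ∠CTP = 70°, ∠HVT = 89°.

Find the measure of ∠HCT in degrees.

∠HCT = 19°

1. ∠CHP = 70°  [same arc PC]
2. ∠CVP = 89°  [vertical angles at V]
3. ∠CVH = 91°  [linear pair at V on PH]
4. ∠HCT = 19°  [△CVH]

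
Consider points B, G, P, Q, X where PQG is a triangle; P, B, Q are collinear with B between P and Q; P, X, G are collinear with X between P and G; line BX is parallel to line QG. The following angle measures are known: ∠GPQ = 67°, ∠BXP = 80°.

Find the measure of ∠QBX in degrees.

∠QBX = 147°

1. ∠BPX = 67°  [B on PQ, X on PG]
2. ∠PBX = 33°  [△PBX]
3. ∠QBX = 147°  [linear pair at B on PQ]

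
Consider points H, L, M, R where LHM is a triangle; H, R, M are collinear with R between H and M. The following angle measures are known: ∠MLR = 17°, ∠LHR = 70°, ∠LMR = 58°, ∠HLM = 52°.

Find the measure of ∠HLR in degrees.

∠HLR = 35°

1. ∠LRM = 105°  [△LRM]
2. ∠HRL = 75°  [linear pair at R on HM]
3. ∠HLR = 35°  [△LHR]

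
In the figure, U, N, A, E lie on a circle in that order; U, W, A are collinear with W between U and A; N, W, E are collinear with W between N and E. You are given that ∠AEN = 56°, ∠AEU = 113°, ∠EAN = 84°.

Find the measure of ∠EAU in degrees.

∠EAU = 27°

1. ∠ANE = 40°  [△NAE]
2. ∠AUE = 40°  [same arc AE]
3. ∠EAU = 27°  [△UAE]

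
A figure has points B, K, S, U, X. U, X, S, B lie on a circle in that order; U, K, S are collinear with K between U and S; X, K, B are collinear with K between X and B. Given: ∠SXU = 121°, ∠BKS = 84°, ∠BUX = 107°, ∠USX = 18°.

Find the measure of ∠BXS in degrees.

1. ∠SUX = 41°  [△UXS]
2. ∠BSX = 73°  [cyclic UXSB, opposite ∠U+∠S]
3. ∠SBX = 41°  [same arc XS]
4. ∠BXS = 66°  [△XSB]

∠BXS = 66°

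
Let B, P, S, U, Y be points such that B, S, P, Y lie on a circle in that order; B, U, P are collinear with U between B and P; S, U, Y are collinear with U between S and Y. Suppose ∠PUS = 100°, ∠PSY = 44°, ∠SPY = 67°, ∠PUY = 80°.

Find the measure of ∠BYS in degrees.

∠BYS = 36°

1. ∠BUY = 100°  [vertical angles at U]
2. ∠PBY = 44°  [same arc PY]
3. ∠BYS = 36°  [△BUY]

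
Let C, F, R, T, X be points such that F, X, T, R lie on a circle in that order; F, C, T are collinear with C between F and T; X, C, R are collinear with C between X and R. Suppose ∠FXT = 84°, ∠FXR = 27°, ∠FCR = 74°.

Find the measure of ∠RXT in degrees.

∠RXT = 57°

1. ∠FRT = 96°  [cyclic FXTR, opposite ∠X+∠R]
2. ∠FTR = 27°  [same arc FR]
3. ∠RFT = 57°  [△FTR]
4. ∠RXT = 57°  [same arc TR]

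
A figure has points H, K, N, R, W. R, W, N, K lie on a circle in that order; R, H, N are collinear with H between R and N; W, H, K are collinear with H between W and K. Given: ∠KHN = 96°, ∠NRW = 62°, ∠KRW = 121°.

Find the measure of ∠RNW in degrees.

1. ∠RHW = 96°  [vertical angles at H]
2. ∠KWR = 22°  [△RHW]
3. ∠RKW = 37°  [△RWK]
4. ∠RNW = 37°  [same arc RW]

∠RNW = 37°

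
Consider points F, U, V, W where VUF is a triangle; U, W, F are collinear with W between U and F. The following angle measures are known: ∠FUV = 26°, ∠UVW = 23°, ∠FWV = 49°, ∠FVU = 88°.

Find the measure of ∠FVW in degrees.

∠FVW = 65°

1. ∠UFV = 66°  [△VUF]
2. ∠VFW = 66°  [W on ray FU]
3. ∠FVW = 65°  [△VWF]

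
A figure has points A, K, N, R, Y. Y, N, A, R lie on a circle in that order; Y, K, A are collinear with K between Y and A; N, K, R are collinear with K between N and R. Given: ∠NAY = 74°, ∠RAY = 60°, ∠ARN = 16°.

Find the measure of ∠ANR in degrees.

1. ∠NRY = 74°  [same arc YN]
2. ∠RNY = 60°  [same arc YR]
3. ∠NYR = 46°  [△YNR]
4. ∠NAR = 134°  [cyclic YNAR, opposite ∠Y+∠A]
5. ∠ANR = 30°  [△NAR]

∠ANR = 30°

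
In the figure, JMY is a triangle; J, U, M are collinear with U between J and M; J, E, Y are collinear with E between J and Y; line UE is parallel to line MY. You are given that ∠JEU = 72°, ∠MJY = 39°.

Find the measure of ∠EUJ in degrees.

1. ∠JYM = 72°  [UE∥MY, corresponding at E]
2. ∠JMY = 69°  [△JMY]
3. ∠EUJ = 69°  [UE∥MY, corresponding at U]

∠EUJ = 69°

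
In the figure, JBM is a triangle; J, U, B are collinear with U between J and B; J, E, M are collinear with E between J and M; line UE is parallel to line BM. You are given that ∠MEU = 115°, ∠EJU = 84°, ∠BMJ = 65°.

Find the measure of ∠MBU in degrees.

1. ∠BJM = 84°  [U on JB, E on JM]
2. ∠JBM = 31°  [△JBM]
3. ∠MBU = 31°  [U on ray BJ]

∠MBU = 31°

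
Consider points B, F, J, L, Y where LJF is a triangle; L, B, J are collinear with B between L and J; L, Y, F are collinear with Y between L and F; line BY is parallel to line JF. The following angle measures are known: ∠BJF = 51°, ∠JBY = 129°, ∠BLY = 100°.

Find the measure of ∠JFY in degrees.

1. ∠FJL = 51°  [B on ray JL]
2. ∠FLJ = 100°  [B on LJ, Y on LF]
3. ∠JFL = 29°  [△LJF]
4. ∠JFY = 29°  [Y on ray FL]

∠JFY = 29°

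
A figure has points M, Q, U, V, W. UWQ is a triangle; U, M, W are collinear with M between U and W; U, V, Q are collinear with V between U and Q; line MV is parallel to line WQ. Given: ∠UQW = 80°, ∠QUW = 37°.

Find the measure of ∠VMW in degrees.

1. ∠QWU = 63°  [△UWQ]
2. ∠UMV = 63°  [MV∥WQ, corresponding at M]
3. ∠VMW = 117°  [linear pair at M on UW]

∠VMW = 117°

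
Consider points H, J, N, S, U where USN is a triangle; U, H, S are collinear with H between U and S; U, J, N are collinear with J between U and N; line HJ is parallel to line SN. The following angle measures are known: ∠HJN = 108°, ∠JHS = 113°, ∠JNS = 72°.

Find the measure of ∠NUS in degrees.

1. ∠JHU = 67°  [linear pair at H on US]
2. ∠SNU = 72°  [J on ray NU]
3. ∠NSU = 67°  [HJ∥SN, corresponding at H]
4. ∠NUS = 41°  [△USN]

∠NUS = 41°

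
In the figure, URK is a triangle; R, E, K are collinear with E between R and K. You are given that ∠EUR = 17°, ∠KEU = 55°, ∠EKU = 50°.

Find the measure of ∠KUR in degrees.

∠KUR = 92°

1. ∠REU = 125°  [linear pair at E on RK]
2. ∠RKU = 50°  [E on ray KR]
3. ∠ERU = 38°  [△URE]
4. ∠KRU = 38°  [E on ray RK]
5. ∠KUR = 92°  [△URK]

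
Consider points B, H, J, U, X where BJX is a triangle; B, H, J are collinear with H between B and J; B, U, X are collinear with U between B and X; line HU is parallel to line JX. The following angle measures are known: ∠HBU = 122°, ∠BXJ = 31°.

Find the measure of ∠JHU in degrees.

∠JHU = 153°

1. ∠JBX = 122°  [H on BJ, U on BX]
2. ∠BJX = 27°  [△BJX]
3. ∠BHU = 27°  [HU∥JX, corresponding at H]
4. ∠JHU = 153°  [linear pair at H on BJ]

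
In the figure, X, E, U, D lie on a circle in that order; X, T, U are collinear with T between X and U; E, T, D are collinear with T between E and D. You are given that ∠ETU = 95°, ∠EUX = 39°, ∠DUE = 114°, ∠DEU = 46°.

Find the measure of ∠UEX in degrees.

1. ∠EDU = 20°  [△EUD]
2. ∠EXU = 20°  [same arc EU]
3. ∠UEX = 121°  [△XEU]

∠UEX = 121°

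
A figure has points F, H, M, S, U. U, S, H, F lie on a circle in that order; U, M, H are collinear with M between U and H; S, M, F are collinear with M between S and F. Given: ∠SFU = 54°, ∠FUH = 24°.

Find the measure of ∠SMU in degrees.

∠SMU = 78°

1. ∠SHU = 54°  [same arc US]
2. ∠FSH = 24°  [same arc HF]
3. ∠HMS = 102°  [△SMH]
4. ∠SMU = 78°  [linear pair at M on UH]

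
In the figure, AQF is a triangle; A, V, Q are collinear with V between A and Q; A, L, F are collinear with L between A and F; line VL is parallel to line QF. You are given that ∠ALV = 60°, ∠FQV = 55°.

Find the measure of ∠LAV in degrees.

∠LAV = 65°

1. ∠AFQ = 60°  [VL∥QF, corresponding at L]
2. ∠AQF = 55°  [V on ray QA]
3. ∠FAQ = 65°  [△AQF]
4. ∠LAV = 65°  [V on AQ, L on AF]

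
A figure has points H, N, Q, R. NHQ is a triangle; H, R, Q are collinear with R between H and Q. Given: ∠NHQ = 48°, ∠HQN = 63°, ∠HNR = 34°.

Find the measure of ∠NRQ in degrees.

1. ∠NHR = 48°  [R on ray HQ]
2. ∠HRN = 98°  [△NHR]
3. ∠NRQ = 82°  [linear pair at R on HQ]

∠NRQ = 82°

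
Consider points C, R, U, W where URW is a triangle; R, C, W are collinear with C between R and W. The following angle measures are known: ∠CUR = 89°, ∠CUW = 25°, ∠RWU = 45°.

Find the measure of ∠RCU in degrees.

1. ∠CWU = 45°  [C on ray WR]
2. ∠UCW = 110°  [△UCW]
3. ∠RCU = 70°  [linear pair at C on RW]

∠RCU = 70°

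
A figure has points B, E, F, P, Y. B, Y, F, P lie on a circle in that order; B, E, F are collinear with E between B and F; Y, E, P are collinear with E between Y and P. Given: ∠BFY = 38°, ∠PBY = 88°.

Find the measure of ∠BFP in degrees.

∠BFP = 54°

1. ∠BPY = 38°  [same arc BY]
2. ∠BYP = 54°  [△BYP]
3. ∠BFP = 54°  [same arc BP]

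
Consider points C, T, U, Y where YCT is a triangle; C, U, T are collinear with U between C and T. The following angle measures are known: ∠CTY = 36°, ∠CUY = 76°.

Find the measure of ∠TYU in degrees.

1. ∠UTY = 36°  [U on ray TC]
2. ∠TUY = 104°  [linear pair at U on CT]
3. ∠TYU = 40°  [△YUT]

∠TYU = 40°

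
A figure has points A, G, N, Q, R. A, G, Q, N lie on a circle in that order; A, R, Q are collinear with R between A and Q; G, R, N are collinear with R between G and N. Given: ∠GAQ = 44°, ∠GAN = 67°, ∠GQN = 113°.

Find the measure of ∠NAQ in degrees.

∠NAQ = 23°

1. ∠GNQ = 44°  [same arc GQ]
2. ∠NGQ = 23°  [△GQN]
3. ∠NAQ = 23°  [same arc QN]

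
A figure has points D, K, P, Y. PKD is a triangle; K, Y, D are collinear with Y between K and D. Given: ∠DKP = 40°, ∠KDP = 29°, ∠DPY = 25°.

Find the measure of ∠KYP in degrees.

1. ∠PDY = 29°  [Y on ray DK]
2. ∠DYP = 126°  [△PYD]
3. ∠KYP = 54°  [linear pair at Y on KD]

∠KYP = 54°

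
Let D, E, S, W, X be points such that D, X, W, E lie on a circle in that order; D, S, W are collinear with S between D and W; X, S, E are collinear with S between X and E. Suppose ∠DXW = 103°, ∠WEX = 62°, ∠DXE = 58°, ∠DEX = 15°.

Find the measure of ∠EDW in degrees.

1. ∠DEW = 77°  [cyclic DXWE, opposite ∠X+∠E]
2. ∠DWE = 58°  [same arc DE]
3. ∠EDW = 45°  [△DWE]

∠EDW = 45°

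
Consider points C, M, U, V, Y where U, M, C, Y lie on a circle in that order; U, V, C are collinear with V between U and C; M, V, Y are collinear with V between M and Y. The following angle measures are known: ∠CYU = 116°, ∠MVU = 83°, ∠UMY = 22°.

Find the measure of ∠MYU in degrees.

1. ∠CMU = 64°  [cyclic UMCY, opposite ∠M+∠Y]
2. ∠CUM = 75°  [△UVM]
3. ∠MCU = 41°  [△UMC]
4. ∠MYU = 41°  [same arc UM]

∠MYU = 41°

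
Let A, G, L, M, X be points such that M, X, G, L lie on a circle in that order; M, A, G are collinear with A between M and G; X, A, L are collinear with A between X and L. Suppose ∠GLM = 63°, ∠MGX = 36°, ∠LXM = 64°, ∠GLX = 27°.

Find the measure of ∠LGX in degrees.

1. ∠MLX = 36°  [same arc MX]
2. ∠LMX = 80°  [△MXL]
3. ∠LGX = 100°  [cyclic MXGL, opposite ∠M+∠G]

∠LGX = 100°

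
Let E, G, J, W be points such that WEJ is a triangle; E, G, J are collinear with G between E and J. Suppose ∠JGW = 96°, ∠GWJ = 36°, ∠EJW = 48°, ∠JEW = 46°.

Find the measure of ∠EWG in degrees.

1. ∠EGW = 84°  [linear pair at G on EJ]
2. ∠GEW = 46°  [G on ray EJ]
3. ∠EWG = 50°  [△WEG]

∠EWG = 50°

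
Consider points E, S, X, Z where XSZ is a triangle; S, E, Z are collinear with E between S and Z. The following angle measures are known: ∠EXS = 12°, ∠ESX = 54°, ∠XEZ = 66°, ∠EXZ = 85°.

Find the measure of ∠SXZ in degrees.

∠SXZ = 97°

1. ∠XSZ = 54°  [E on ray SZ]
2. ∠EZX = 29°  [△XEZ]
3. ∠SZX = 29°  [E on ray ZS]
4. ∠SXZ = 97°  [△XSZ]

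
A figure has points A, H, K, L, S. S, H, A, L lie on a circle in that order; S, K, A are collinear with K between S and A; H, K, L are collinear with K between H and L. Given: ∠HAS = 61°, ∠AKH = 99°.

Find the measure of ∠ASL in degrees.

1. ∠HLS = 61°  [same arc SH]
2. ∠LKS = 99°  [vertical angles at K]
3. ∠ASL = 20°  [△SKL]

∠ASL = 20°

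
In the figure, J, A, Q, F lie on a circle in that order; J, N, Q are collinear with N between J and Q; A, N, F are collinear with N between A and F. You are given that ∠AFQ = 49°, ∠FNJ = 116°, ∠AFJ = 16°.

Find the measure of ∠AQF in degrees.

1. ∠ANQ = 116°  [vertical angles at N]
2. ∠AQJ = 16°  [same arc JA]
3. ∠FAQ = 48°  [△ANQ]
4. ∠AQF = 83°  [△AQF]

∠AQF = 83°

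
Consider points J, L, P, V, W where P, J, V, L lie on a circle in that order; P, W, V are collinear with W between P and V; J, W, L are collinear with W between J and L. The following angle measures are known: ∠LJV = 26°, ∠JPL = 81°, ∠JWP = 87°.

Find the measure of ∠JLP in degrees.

∠JLP = 61°

1. ∠LPV = 26°  [same arc VL]
2. ∠LWV = 87°  [vertical angles at W]
3. ∠LWP = 93°  [linear pair at W on PV]
4. ∠JLP = 61°  [△PWL]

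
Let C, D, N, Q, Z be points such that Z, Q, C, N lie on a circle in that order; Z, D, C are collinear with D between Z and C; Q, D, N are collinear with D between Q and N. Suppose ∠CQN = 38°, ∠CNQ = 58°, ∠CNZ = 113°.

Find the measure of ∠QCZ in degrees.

1. ∠CZQ = 58°  [same arc QC]
2. ∠CQZ = 67°  [cyclic ZQCN, opposite ∠Q+∠N]
3. ∠QCZ = 55°  [△ZQC]

∠QCZ = 55°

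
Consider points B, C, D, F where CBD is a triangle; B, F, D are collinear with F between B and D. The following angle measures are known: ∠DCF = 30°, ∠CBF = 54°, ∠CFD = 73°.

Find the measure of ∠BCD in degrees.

∠BCD = 49°

1. ∠CDF = 77°  [△CFD]
2. ∠CBD = 54°  [F on ray BD]
3. ∠BDC = 77°  [F on ray DB]
4. ∠BCD = 49°  [△CBD]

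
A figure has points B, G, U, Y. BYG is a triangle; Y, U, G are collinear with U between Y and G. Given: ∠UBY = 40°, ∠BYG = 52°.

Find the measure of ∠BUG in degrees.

∠BUG = 92°

1. ∠BYU = 52°  [U on ray YG]
2. ∠BUY = 88°  [△BYU]
3. ∠BUG = 92°  [linear pair at U on YG]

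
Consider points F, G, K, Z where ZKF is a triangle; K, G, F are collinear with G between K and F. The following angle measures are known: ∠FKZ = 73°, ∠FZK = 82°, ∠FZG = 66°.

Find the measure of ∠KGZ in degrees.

1. ∠KFZ = 25°  [△ZKF]
2. ∠GFZ = 25°  [G on ray FK]
3. ∠FGZ = 89°  [△ZGF]
4. ∠KGZ = 91°  [linear pair at G on KF]

∠KGZ = 91°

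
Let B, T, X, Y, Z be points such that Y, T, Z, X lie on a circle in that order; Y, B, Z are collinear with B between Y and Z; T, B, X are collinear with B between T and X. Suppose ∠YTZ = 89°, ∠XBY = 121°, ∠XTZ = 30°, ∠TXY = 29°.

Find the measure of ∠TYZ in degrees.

∠TYZ = 62°

1. ∠TBZ = 121°  [vertical angles at B]
2. ∠TZY = 29°  [△TBZ]
3. ∠TYZ = 62°  [△YTZ]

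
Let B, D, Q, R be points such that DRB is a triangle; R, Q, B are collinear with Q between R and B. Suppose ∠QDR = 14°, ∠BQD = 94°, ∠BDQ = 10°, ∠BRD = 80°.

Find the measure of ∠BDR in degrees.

∠BDR = 24°

1. ∠DBQ = 76°  [△DQB]
2. ∠DBR = 76°  [Q on ray BR]
3. ∠BDR = 24°  [△DRB]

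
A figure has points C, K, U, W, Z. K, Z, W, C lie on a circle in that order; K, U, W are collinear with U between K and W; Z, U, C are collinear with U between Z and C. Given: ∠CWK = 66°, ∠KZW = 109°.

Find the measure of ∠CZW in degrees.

∠CZW = 43°

1. ∠KCW = 71°  [cyclic KZWC, opposite ∠Z+∠C]
2. ∠CKW = 43°  [△KWC]
3. ∠CZW = 43°  [same arc WC]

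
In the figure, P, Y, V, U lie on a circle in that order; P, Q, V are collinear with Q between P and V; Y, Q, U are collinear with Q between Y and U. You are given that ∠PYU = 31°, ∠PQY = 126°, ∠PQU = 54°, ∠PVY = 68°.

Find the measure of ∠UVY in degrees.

1. ∠PVU = 31°  [same arc PU]
2. ∠UQV = 126°  [vertical angles at Q]
3. ∠VQY = 54°  [linear pair at Q on PV]
4. ∠UYV = 58°  [△YQV]
5. ∠VUY = 23°  [△VQU]
6. ∠UVY = 99°  [△YVU]

∠UVY = 99°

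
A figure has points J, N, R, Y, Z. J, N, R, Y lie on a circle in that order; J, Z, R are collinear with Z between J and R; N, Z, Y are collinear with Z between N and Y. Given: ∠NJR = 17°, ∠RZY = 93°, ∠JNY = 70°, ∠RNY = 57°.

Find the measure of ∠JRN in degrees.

1. ∠JZN = 93°  [△JZN]
2. ∠NZR = 87°  [linear pair at Z on JR]
3. ∠JRN = 36°  [△NZR]

∠JRN = 36°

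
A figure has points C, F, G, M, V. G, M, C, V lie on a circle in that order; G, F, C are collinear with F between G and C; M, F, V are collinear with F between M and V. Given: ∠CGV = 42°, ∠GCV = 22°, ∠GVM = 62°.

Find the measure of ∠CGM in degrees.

1. ∠CVG = 116°  [△GCV]
2. ∠GCM = 62°  [same arc GM]
3. ∠CMG = 64°  [cyclic GMCV, opposite ∠M+∠V]
4. ∠CGM = 54°  [△GMC]

∠CGM = 54°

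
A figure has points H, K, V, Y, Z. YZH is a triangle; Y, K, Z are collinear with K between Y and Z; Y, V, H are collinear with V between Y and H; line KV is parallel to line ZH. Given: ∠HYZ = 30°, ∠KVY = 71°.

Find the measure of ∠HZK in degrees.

∠HZK = 79°

1. ∠KYV = 30°  [K on YZ, V on YH]
2. ∠VKY = 79°  [△YKV]
3. ∠VKZ = 101°  [linear pair at K on YZ]
4. ∠HZK = 79°  [KV∥ZH, co-interior at Z–K]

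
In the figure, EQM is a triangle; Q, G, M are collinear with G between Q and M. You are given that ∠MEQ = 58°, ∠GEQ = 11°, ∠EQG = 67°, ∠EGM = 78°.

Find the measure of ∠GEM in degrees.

∠GEM = 47°

1. ∠EQM = 67°  [G on ray QM]
2. ∠EMQ = 55°  [△EQM]
3. ∠EMG = 55°  [G on ray MQ]
4. ∠GEM = 47°  [△EGM]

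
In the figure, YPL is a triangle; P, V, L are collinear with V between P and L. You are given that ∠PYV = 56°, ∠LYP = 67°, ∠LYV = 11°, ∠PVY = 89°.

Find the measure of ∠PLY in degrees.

1. ∠VPY = 35°  [△YPV]
2. ∠LPY = 35°  [V on ray PL]
3. ∠PLY = 78°  [△YPL]

∠PLY = 78°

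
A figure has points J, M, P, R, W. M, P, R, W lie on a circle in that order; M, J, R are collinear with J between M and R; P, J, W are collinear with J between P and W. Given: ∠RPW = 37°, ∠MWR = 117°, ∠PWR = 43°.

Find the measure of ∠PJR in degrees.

1. ∠MPR = 63°  [cyclic MPRW, opposite ∠P+∠W]
2. ∠PMR = 43°  [same arc PR]
3. ∠MRP = 74°  [△MPR]
4. ∠PJR = 69°  [△PJR]

∠PJR = 69°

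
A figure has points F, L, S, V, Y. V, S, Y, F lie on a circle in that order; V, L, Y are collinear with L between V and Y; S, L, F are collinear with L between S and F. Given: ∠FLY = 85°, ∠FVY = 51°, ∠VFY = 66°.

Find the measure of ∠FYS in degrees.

1. ∠FSY = 51°  [same arc YF]
2. ∠FYV = 63°  [△VYF]
3. ∠SFY = 32°  [△YLF]
4. ∠FYS = 97°  [△SYF]

∠FYS = 97°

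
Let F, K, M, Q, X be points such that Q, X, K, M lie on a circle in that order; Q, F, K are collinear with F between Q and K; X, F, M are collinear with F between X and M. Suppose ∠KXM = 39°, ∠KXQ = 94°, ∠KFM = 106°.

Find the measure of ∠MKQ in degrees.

1. ∠KQM = 39°  [same arc KM]
2. ∠KMQ = 86°  [cyclic QXKM, opposite ∠X+∠M]
3. ∠MKQ = 55°  [△QKM]

∠MKQ = 55°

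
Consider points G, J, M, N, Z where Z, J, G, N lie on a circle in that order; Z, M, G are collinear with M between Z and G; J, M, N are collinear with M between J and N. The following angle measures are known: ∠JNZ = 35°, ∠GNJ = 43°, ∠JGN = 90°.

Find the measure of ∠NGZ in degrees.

∠NGZ = 55°

1. ∠JGZ = 35°  [same arc ZJ]
2. ∠GZJ = 43°  [same arc JG]
3. ∠GJN = 47°  [△JGN]
4. ∠GJZ = 102°  [△ZJG]
5. ∠GZN = 47°  [same arc GN]
6. ∠GNZ = 78°  [cyclic ZJGN, opposite ∠J+∠N]
7. ∠NGZ = 55°  [△ZGN]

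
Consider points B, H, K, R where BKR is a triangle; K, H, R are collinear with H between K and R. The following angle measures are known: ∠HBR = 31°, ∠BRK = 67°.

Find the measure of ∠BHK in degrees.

1. ∠BRH = 67°  [H on ray RK]
2. ∠BHR = 82°  [△BHR]
3. ∠BHK = 98°  [linear pair at H on KR]

∠BHK = 98°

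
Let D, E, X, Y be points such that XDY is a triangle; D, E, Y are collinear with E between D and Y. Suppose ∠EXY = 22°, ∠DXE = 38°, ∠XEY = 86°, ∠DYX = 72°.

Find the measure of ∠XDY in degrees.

∠XDY = 48°

1. ∠DEX = 94°  [linear pair at E on DY]
2. ∠EDX = 48°  [△XDE]
3. ∠XDY = 48°  [E on ray DY]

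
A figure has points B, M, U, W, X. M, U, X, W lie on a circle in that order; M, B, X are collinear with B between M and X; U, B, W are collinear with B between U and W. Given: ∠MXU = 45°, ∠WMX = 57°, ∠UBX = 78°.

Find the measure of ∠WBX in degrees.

1. ∠MWU = 45°  [same arc MU]
2. ∠MBW = 78°  [△MBW]
3. ∠WBX = 102°  [linear pair at B on MX]

∠WBX = 102°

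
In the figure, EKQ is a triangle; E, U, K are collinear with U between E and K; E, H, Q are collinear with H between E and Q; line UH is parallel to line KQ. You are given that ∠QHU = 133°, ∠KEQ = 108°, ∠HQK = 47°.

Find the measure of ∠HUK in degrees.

1. ∠EHU = 47°  [linear pair at H on EQ]
2. ∠HEU = 108°  [U on EK, H on EQ]
3. ∠EUH = 25°  [△EUH]
4. ∠HUK = 155°  [linear pair at U on EK]

∠HUK = 155°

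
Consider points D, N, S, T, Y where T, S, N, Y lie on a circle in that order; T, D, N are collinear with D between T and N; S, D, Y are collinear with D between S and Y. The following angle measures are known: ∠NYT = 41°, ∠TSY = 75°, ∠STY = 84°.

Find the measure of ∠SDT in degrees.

1. ∠NST = 139°  [cyclic TSNY, opposite ∠S+∠Y]
2. ∠SYT = 21°  [△TSY]
3. ∠SNT = 21°  [same arc TS]
4. ∠NTS = 20°  [△TSN]
5. ∠SDT = 85°  [△TDS]

∠SDT = 85°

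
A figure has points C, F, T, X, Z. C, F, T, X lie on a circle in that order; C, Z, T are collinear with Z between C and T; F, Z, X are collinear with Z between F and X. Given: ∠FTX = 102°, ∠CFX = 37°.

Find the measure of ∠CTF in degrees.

∠CTF = 65°

1. ∠FCX = 78°  [cyclic CFTX, opposite ∠C+∠T]
2. ∠CXF = 65°  [△CFX]
3. ∠CTF = 65°  [same arc CF]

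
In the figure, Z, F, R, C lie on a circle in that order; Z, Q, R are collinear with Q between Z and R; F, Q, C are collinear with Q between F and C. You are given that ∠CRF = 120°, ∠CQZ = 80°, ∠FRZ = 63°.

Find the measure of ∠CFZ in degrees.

1. ∠CZF = 60°  [cyclic ZFRC, opposite ∠Z+∠R]
2. ∠FCZ = 63°  [same arc ZF]
3. ∠CFZ = 57°  [△ZFC]

∠CFZ = 57°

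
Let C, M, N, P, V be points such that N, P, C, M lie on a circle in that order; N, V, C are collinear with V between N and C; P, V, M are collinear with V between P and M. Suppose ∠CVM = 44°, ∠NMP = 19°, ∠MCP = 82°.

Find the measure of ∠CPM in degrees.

1. ∠NVP = 44°  [vertical angles at V]
2. ∠NCP = 19°  [same arc NP]
3. ∠CVP = 136°  [linear pair at V on NC]
4. ∠CPM = 25°  [△PVC]

∠CPM = 25°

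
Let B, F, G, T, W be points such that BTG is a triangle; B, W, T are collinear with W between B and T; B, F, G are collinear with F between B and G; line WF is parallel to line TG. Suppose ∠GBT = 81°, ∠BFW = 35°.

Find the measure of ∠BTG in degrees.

∠BTG = 64°

1. ∠FBW = 81°  [W on BT, F on BG]
2. ∠BWF = 64°  [△BWF]
3. ∠BTG = 64°  [WF∥TG, corresponding at W]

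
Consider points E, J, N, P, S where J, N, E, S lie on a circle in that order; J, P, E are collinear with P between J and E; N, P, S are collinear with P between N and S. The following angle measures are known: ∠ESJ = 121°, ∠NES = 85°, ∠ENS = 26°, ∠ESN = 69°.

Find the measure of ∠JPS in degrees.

1. ∠ENJ = 59°  [cyclic JNES, opposite ∠N+∠S]
2. ∠EJS = 26°  [same arc ES]
3. ∠EJN = 69°  [same arc NE]
4. ∠JEN = 52°  [△JNE]
5. ∠JSN = 52°  [same arc JN]
6. ∠JPS = 102°  [△JPS]

∠JPS = 102°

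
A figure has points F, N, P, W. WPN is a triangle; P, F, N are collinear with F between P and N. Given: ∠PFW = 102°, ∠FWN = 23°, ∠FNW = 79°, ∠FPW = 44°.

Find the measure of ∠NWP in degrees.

1. ∠PNW = 79°  [F on ray NP]
2. ∠NPW = 44°  [F on ray PN]
3. ∠NWP = 57°  [△WPN]

∠NWP = 57°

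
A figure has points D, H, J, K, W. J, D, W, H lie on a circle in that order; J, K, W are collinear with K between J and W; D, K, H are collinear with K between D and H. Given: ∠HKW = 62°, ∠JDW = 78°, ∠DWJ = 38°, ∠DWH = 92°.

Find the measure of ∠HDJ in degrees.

∠HDJ = 54°

1. ∠DKJ = 62°  [vertical angles at K]
2. ∠DJW = 64°  [△JDW]
3. ∠HDJ = 54°  [△JKD]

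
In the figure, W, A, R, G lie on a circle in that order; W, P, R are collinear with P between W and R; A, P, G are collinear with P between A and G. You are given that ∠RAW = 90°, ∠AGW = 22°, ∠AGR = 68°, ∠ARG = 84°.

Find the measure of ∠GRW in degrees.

1. ∠RGW = 90°  [cyclic WARG, opposite ∠A+∠G]
2. ∠GAR = 28°  [△ARG]
3. ∠GWR = 28°  [same arc RG]
4. ∠GRW = 62°  [△WRG]

∠GRW = 62°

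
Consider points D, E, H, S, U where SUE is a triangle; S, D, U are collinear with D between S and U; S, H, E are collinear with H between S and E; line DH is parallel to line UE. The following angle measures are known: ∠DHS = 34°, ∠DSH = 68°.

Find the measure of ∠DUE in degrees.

1. ∠HDS = 78°  [△SDH]
2. ∠HDU = 102°  [linear pair at D on SU]
3. ∠DUE = 78°  [DH∥UE, co-interior at U–D]

∠DUE = 78°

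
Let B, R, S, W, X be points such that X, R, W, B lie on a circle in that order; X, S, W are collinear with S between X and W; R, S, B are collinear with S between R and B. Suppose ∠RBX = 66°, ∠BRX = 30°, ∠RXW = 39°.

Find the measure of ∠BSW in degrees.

1. ∠BWX = 30°  [same arc XB]
2. ∠RBW = 39°  [same arc RW]
3. ∠BSW = 111°  [△WSB]

∠BSW = 111°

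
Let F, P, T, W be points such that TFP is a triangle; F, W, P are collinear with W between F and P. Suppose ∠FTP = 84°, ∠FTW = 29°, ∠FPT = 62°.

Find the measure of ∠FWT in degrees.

1. ∠PFT = 34°  [△TFP]
2. ∠TFW = 34°  [W on ray FP]
3. ∠FWT = 117°  [△TFW]

∠FWT = 117°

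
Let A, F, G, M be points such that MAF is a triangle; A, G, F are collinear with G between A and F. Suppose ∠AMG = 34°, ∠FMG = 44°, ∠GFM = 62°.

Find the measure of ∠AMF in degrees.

1. ∠FGM = 74°  [△MGF]
2. ∠AFM = 62°  [G on ray FA]
3. ∠AGM = 106°  [linear pair at G on AF]
4. ∠GAM = 40°  [△MAG]
5. ∠FAM = 40°  [G on ray AF]
6. ∠AMF = 78°  [△MAF]

∠AMF = 78°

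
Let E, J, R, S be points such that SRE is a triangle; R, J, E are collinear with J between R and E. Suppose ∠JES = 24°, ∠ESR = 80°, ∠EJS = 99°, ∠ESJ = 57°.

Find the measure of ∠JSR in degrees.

∠JSR = 23°

1. ∠RES = 24°  [J on ray ER]
2. ∠ERS = 76°  [△SRE]
3. ∠RJS = 81°  [linear pair at J on RE]
4. ∠JRS = 76°  [J on ray RE]
5. ∠JSR = 23°  [△SRJ]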